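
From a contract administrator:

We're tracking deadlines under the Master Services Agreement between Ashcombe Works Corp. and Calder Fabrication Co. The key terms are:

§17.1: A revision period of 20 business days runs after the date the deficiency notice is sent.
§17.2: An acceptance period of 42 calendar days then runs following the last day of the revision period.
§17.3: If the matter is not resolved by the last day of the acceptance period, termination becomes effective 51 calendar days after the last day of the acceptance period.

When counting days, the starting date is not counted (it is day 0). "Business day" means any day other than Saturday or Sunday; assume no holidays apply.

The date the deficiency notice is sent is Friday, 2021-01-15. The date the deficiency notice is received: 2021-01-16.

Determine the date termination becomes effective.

The last day of the revision period: counting 20 business days from Friday, 2021-01-15 (Jan 18, Jan 19, Jan 20, Jan 21, …, Feb 10, Feb 11, Feb 12, skipping weekends) reaches Friday, 2021-02-12.
The last day of the acceptance period: 2021-02-12 + 42 days = 2021-03-26.
The date termination becomes effective: 2021-03-26 + 51 days = 2021-05-16.

2021-05-16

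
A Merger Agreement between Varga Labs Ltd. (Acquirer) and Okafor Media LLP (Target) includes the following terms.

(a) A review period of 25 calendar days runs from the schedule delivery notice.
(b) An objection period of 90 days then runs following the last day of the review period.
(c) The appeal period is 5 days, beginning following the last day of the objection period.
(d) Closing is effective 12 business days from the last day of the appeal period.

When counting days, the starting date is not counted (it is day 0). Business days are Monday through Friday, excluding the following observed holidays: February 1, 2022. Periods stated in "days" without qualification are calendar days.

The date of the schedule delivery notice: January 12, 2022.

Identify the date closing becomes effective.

The last day of the review period: 25 calendar days after January 12, 2022 is February 6, 2022.
The last day of the objection period: 90 calendar days after February 6, 2022 is May 7, 2022.
The last day of the appeal period: 5 calendar days after May 7, 2022 is May 12, 2022.
The date closing becomes effective: counting 12 business days from Thursday, May 12, 2022 (May 13, May 16, May 17, May 18, …, May 26, May 27, May 30, skipping weekends) reaches Monday, May 30, 2022.

May 30, 2022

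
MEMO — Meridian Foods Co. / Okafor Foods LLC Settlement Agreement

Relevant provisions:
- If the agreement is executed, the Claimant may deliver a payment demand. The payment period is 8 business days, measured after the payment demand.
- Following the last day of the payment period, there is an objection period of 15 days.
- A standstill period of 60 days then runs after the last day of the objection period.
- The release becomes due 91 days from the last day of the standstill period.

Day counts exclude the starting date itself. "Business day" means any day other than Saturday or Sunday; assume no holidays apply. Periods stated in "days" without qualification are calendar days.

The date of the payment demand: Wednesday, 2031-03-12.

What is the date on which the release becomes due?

From Wednesday, 2031-03-12, 8 business days (Mar 13, Mar 14, Mar 17, Mar 18, Mar 19, Mar 20, Mar 21, Mar 24, skipping weekends) brings us to Monday, 2031-03-24, which is the last day of the payment period.
The last day of the objection period: 15 calendar days after 2031-03-24 is 2031-04-08.
The last day of the standstill period: 2031-04-08 + 60 days = 2031-06-07.
Adding 91 calendar days to 2031-06-07 gives 2031-09-06, which is the date on which the release becomes due.

2031-09-06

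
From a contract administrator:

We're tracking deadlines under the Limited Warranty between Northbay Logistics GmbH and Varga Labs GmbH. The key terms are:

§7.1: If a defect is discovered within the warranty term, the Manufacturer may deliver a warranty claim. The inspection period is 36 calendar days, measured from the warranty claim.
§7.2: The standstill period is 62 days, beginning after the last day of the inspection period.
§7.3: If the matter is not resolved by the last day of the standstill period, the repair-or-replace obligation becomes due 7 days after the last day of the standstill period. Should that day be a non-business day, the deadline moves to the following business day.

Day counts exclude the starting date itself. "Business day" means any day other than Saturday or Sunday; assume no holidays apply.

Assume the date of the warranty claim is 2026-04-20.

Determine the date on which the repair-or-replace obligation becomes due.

Adding 36 calendar days to 2026-04-20 gives 2026-05-26, which is the last day of the inspection period.
The last day of the standstill period: 2026-05-26 + 62 days = 2026-07-27.
The date on which the repair-or-replace obligation becomes due: 2026-07-27 + 7 days = 2026-08-03. 2026-08-03 is a Monday, so no roll-forward applies.

2026-08-03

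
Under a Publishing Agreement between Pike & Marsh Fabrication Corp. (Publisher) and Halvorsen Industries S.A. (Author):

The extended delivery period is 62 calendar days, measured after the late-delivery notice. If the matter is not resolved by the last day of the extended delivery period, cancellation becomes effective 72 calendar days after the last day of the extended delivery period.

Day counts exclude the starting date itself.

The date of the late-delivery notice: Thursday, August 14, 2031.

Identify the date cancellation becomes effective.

The last day of the extended delivery period: 62 calendar days after August 14, 2031 is October 15, 2031.
The date cancellation becomes effective: 72 calendar days after October 15, 2031 is December 26, 2031.

December 26, 2031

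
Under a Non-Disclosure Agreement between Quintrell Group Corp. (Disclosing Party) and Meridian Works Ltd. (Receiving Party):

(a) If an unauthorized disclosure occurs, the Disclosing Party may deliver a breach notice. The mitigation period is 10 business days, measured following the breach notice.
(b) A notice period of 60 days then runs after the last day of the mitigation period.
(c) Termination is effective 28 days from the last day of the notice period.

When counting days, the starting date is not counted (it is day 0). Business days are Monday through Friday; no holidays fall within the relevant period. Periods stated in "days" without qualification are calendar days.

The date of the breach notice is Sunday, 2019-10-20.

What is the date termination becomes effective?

From Sunday, 2019-10-20, 10 business days (Oct 21, Oct 22, Oct 23, Oct 24, Oct 25, Oct 28, Oct 29, Oct 30, Oct 31, Nov 1, skipping weekends) brings us to Friday, 2019-11-01, which is the last day of the mitigation period.
Adding 60 calendar days to 2019-11-01 gives 2019-12-31, which is the last day of the notice period.
The date termination becomes effective: 28 calendar days after 2019-12-31 is 2020-01-28.

2020-01-28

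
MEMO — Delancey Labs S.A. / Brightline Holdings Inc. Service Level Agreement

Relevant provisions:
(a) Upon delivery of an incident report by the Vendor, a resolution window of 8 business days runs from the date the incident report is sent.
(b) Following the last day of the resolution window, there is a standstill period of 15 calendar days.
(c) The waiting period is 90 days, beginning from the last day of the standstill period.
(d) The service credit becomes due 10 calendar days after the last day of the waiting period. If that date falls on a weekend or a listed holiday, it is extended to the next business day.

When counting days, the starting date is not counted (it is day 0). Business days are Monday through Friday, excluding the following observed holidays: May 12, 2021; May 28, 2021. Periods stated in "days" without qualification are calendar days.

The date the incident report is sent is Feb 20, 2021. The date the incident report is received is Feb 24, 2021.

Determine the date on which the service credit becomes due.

Jun 28, 2021

The last day of the resolution window: counting 8 business days from Saturday, Feb 20, 2021 (Feb 22, Feb 23, Feb 24, Feb 25, Feb 26, Mar 1, Mar 2, Mar 3, skipping weekends) reaches Wednesday, Mar 3, 2021.
The last day of the standstill period: Mar 3, 2021 + 15 days = Mar 18, 2021.
Adding 90 calendar days to Mar 18, 2021 gives Jun 16, 2021, which is the last day of the waiting period.
Adding 10 calendar days to Jun 16, 2021 gives Jun 26, 2021, which is the date on which the service credit becomes due. That falls on a Saturday, so it rolls to the next business day, Monday, Jun 28, 2021.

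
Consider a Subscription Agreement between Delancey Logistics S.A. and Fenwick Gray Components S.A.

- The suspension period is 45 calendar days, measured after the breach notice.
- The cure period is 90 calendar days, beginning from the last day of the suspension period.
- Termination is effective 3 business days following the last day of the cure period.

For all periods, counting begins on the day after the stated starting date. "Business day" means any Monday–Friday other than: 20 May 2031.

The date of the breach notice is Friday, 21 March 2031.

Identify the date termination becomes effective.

6 August 2031

The last day of the suspension period: 45 calendar days after 21 March 2031 is 5 May 2031.
The last day of the cure period: 90 calendar days after 5 May 2031 is 3 August 2031.
The date termination becomes effective: 3 business days after Sunday, 3 August 2031, skipping weekends — Aug 4, Aug 5, Aug 6 — lands on Wednesday, 6 August 2031.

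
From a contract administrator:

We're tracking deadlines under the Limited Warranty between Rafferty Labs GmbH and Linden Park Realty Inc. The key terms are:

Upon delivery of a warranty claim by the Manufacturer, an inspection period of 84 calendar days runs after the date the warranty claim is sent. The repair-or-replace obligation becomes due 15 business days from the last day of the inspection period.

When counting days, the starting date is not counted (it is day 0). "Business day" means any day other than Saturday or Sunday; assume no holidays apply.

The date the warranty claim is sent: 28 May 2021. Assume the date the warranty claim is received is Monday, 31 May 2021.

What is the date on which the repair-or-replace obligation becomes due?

The last day of the inspection period: 28 May 2021 + 84 days = 20 August 2021.
The date on which the repair-or-replace obligation becomes due: counting 15 business days from Friday, 20 August 2021 (Aug 23, Aug 24, Aug 25, Aug 26, …, Sep 8, Sep 9, Sep 10, skipping weekends) reaches Friday, 10 September 2021.

10 September 2021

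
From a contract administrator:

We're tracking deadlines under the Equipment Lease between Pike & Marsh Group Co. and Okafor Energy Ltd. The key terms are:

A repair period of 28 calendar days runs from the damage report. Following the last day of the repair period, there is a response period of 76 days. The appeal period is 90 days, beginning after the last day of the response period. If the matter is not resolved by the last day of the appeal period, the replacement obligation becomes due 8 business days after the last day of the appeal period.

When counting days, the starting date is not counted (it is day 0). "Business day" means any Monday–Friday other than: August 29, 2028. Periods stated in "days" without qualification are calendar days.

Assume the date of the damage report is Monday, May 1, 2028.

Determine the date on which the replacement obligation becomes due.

November 22, 2028

The last day of the repair period: May 1, 2028 + 28 days = May 29, 2028.
The last day of the response period: May 29, 2028 + 76 days = August 13, 2028.
The last day of the appeal period: 90 calendar days after August 13, 2028 is November 11, 2028.
The date on which the replacement obligation becomes due: 8 business days after Saturday, November 11, 2028, skipping weekends — Nov 13, Nov 14, Nov 15, Nov 16, Nov 17, Nov 20, Nov 21, Nov 22 — lands on Wednesday, November 22, 2028.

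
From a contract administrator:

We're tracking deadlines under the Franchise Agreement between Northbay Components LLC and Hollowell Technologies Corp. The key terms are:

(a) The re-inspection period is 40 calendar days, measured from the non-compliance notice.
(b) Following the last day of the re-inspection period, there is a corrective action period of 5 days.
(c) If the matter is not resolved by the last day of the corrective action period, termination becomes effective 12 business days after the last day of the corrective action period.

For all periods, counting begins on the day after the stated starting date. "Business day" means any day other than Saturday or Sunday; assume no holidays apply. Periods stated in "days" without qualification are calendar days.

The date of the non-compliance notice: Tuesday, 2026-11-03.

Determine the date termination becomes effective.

The last day of the re-inspection period: 40 calendar days after 2026-11-03 is 2026-12-13.
Adding 5 calendar days to 2026-12-13 gives 2026-12-18, which is the last day of the corrective action period.
The date termination becomes effective: 12 business days after Friday, 2026-12-18, skipping weekends — Dec 21, Dec 22, Dec 23, Dec 24, …, Jan 1, Jan 4, Jan 5 — lands on Tuesday, 2027-01-05.

2027-01-05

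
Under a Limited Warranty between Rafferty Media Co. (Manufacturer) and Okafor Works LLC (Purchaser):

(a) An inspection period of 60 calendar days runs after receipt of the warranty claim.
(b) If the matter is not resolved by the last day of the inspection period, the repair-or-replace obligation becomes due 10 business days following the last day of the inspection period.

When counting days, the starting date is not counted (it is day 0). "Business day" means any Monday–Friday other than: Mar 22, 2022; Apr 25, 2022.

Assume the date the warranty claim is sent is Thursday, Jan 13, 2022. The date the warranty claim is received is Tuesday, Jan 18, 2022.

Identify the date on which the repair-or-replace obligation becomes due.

Apr 4, 2022

Adding 60 calendar days to Jan 18, 2022 gives Mar 19, 2022, which is the last day of the inspection period.
The date on which the repair-or-replace obligation becomes due: 10 business days after Saturday, Mar 19, 2022, skipping weekends and the listed holiday on Mar 22 — Mar 21, Mar 23, Mar 24, Mar 25, Mar 28, Mar 29, Mar 30, Mar 31, Apr 1, Apr 4 — lands on Monday, Apr 4, 2022.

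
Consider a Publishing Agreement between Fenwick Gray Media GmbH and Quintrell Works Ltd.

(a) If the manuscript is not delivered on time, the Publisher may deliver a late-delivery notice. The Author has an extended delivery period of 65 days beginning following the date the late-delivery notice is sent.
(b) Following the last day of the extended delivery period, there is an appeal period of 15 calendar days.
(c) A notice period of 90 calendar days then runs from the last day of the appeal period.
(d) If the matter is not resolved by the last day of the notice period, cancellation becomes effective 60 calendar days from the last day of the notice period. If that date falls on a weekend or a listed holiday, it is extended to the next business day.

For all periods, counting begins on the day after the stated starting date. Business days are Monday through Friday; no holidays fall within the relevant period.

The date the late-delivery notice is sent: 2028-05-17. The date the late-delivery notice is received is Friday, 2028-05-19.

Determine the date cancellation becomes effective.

2029-01-02

The last day of the extended delivery period: 65 calendar days after 2028-05-17 is 2028-07-21.
The last day of the appeal period: 15 calendar days after 2028-07-21 is 2028-08-05.
Adding 90 calendar days to 2028-08-05 gives 2028-11-03, which is the last day of the notice period.
The date cancellation becomes effective: 2028-11-03 + 60 days = 2029-01-02. 2029-01-02 is a Tuesday, so no roll-forward applies.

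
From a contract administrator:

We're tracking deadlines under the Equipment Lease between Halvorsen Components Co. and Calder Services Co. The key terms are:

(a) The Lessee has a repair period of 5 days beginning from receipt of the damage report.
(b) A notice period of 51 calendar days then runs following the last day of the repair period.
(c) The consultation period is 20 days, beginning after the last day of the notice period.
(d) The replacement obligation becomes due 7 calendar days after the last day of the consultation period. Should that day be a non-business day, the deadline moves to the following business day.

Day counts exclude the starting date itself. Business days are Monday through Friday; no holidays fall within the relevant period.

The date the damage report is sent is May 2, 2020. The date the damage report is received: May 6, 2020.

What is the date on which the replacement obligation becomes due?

The last day of the repair period: May 6, 2020 + 5 days = May 11, 2020.
The last day of the notice period: May 11, 2020 + 51 days = Jul 1, 2020.
Adding 20 calendar days to Jul 1, 2020 gives Jul 21, 2020, which is the last day of the consultation period.
Adding 7 calendar days to Jul 21, 2020 gives Jul 28, 2020, which is the date on which the replacement obligation becomes due. Jul 28, 2020 is a Tuesday, so no roll-forward applies.

Jul 28, 2020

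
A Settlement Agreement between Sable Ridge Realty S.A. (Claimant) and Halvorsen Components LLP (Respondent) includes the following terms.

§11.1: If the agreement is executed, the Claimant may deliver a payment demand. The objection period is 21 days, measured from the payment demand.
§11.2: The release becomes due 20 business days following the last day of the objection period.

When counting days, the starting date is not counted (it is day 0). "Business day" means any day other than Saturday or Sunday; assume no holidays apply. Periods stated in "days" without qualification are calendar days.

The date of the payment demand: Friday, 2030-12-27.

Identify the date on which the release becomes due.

Adding 21 calendar days to 2030-12-27 gives 2031-01-17, which is the last day of the objection period.
The date on which the release becomes due: 20 business days after Friday, 2031-01-17, skipping weekends — Jan 20, Jan 21, Jan 22, Jan 23, …, Feb 12, Feb 13, Feb 14 — lands on Friday, 2031-02-14.

2031-02-14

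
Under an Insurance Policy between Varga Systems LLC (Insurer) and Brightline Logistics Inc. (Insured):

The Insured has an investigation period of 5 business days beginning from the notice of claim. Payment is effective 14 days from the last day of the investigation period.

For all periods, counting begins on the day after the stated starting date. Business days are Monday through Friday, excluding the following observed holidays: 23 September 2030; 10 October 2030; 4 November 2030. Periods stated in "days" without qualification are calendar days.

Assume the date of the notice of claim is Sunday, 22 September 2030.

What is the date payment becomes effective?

14 October 2030

The last day of the investigation period: 5 business days after Sunday, 22 September 2030, skipping weekends and the listed holiday on Sep 23 — Sep 24, Sep 25, Sep 26, Sep 27, Sep 30 — lands on Monday, 30 September 2030.
The date payment becomes effective: 30 September 2030 + 14 days = 14 October 2030.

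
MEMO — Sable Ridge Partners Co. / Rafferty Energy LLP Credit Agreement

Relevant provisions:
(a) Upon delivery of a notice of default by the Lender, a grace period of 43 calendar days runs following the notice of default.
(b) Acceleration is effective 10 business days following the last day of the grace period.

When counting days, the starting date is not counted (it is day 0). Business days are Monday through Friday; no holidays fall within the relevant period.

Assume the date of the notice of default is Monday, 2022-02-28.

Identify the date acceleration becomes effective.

2022-04-26

Adding 43 calendar days to 2022-02-28 gives 2022-04-12, which is the last day of the grace period.
The date acceleration becomes effective: counting 10 business days from Tuesday, 2022-04-12 (Apr 13, Apr 14, Apr 15, Apr 18, Apr 19, Apr 20, Apr 21, Apr 22, Apr 25, Apr 26, skipping weekends) reaches Tuesday, 2022-04-26.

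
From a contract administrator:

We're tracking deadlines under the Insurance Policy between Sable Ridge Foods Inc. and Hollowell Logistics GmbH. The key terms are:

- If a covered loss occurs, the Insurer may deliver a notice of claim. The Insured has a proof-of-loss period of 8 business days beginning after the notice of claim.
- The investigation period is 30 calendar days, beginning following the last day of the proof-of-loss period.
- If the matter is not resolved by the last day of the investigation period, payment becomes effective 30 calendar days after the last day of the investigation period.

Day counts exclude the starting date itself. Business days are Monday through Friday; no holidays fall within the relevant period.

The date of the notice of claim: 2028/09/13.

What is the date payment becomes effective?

The last day of the proof-of-loss period: 8 business days after Wednesday, 2028/09/13, skipping weekends — Sep 14, Sep 15, Sep 18, Sep 19, Sep 20, Sep 21, Sep 22, Sep 25 — lands on Monday, 2028/09/25.
The last day of the investigation period: 2028/09/25 + 30 days = 2028/10/25.
Adding 30 calendar days to 2028/10/25 gives 2028/11/24, which is the date payment becomes effective.

2028/11/24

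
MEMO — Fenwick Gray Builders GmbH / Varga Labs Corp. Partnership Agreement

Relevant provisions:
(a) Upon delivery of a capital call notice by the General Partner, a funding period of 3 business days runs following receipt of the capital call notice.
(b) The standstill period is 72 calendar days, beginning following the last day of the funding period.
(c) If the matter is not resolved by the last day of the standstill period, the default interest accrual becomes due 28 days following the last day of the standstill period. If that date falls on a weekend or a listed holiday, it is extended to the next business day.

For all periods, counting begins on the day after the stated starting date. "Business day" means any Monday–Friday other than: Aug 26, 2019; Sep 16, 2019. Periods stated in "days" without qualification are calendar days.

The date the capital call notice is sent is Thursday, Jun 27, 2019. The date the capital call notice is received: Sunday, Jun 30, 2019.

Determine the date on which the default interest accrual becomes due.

From Sunday, Jun 30, 2019, 3 business days (Jul 1, Jul 2, Jul 3, skipping weekends) brings us to Wednesday, Jul 3, 2019, which is the last day of the funding period.
The last day of the standstill period: Jul 3, 2019 + 72 days = Sep 13, 2019.
The date on which the default interest accrual becomes due: Sep 13, 2019 + 28 days = Oct 11, 2019. Oct 11, 2019 is a Friday and is not a listed holiday, so no roll-forward applies.

Oct 11, 2019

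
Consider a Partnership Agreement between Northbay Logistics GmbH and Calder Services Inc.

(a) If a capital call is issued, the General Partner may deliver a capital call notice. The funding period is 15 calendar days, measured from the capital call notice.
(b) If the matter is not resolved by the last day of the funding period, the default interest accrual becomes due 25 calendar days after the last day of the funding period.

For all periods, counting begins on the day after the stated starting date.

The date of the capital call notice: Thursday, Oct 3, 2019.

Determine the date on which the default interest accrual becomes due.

The last day of the funding period: 15 calendar days after Oct 3, 2019 is Oct 18, 2019.
Adding 25 calendar days to Oct 18, 2019 gives Nov 12, 2019, which is the date on which the default interest accrual becomes due.

Nov 12, 2019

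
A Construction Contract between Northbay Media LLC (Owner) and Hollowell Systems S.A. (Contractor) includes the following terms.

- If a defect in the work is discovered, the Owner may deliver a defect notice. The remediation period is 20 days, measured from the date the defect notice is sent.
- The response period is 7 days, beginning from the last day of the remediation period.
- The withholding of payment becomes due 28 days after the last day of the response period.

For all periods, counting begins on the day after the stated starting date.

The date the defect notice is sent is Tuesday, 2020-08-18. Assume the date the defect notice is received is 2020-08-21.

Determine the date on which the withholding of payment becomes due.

2020-10-12

The last day of the remediation period: 20 calendar days after 2020-08-18 is 2020-09-07.
The last day of the response period: 2020-09-07 + 7 days = 2020-09-14.
The date on which the withholding of payment becomes due: 2020-09-14 + 28 days = 2020-10-12.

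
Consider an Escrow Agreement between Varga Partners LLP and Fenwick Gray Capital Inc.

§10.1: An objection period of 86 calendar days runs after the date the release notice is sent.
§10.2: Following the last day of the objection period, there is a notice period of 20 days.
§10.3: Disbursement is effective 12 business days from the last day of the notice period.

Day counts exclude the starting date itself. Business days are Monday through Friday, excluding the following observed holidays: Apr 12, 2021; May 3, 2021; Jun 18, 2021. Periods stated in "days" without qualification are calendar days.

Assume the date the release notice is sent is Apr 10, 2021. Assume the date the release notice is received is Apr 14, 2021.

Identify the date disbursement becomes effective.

Adding 86 calendar days to Apr 10, 2021 gives Jul 5, 2021, which is the last day of the objection period.
Adding 20 calendar days to Jul 5, 2021 gives Jul 25, 2021, which is the last day of the notice period.
From Sunday, Jul 25, 2021, 12 business days (Jul 26, Jul 27, Jul 28, Jul 29, …, Aug 6, Aug 9, Aug 10, skipping weekends) brings us to Tuesday, Aug 10, 2021, which is the date disbursement becomes effective.

Aug 10, 2021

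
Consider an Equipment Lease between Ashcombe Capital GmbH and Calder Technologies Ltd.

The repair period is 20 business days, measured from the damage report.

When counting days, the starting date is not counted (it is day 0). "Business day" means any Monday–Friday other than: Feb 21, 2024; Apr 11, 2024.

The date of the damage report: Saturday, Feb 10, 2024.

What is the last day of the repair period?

Mar 11, 2024

The last day of the repair period: 20 business days after Saturday, Feb 10, 2024, skipping weekends and the listed holiday on Feb 21 — Feb 12, Feb 13, Feb 14, Feb 15, …, Mar 7, Mar 8, Mar 11 — lands on Monday, Mar 11, 2024.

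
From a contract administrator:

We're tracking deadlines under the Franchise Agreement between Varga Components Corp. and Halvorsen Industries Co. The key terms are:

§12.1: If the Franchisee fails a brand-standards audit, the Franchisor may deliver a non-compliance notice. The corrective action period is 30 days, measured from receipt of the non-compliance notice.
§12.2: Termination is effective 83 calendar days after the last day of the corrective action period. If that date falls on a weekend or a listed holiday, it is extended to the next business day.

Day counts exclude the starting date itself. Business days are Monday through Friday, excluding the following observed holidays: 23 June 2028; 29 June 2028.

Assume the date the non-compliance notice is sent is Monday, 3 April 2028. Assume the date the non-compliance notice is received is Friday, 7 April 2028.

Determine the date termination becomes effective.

31 July 2028

The last day of the corrective action period: 7 April 2028 + 30 days = 7 May 2028.
The date termination becomes effective: 7 May 2028 + 83 days = 29 July 2028. That falls on a Saturday, so it rolls to the next business day, Monday, 31 July 2028.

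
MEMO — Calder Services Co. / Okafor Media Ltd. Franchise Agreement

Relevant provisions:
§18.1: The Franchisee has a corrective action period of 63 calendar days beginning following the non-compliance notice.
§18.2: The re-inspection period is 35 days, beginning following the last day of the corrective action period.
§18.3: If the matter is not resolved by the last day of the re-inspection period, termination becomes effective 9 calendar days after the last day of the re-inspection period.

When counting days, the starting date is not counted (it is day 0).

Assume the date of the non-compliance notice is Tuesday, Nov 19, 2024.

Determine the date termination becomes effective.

Mar 6, 2025

Adding 63 calendar days to Nov 19, 2024 gives Jan 21, 2025, which is the last day of the corrective action period.
The last day of the re-inspection period: 35 calendar days after Jan 21, 2025 is Feb 25, 2025.
Adding 9 calendar days to Feb 25, 2025 gives Mar 6, 2025, which is the date termination becomes effective.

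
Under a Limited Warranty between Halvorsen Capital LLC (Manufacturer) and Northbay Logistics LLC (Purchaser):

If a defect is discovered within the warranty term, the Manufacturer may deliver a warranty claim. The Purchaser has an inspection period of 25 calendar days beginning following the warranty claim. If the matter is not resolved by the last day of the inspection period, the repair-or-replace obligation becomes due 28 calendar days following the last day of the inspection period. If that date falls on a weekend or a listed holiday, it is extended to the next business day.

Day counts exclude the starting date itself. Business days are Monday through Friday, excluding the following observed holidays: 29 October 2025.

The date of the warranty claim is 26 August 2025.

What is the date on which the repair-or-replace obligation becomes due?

20 October 2025

Adding 25 calendar days to 26 August 2025 gives 20 September 2025, which is the last day of the inspection period.
Adding 28 calendar days to 20 September 2025 gives 18 October 2025, which is the date on which the repair-or-replace obligation becomes due. That falls on a Saturday, so it rolls to the next business day, Monday, 20 October 2025.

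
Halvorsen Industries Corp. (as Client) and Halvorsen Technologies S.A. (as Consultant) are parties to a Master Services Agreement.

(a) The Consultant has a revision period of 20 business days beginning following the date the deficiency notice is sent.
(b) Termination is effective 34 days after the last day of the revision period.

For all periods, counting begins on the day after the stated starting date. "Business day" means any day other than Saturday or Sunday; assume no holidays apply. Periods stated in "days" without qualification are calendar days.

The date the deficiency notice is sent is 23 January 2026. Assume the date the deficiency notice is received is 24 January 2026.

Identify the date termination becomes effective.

From Friday, 23 January 2026, 20 business days (Jan 26, Jan 27, Jan 28, Jan 29, …, Feb 18, Feb 19, Feb 20, skipping weekends) brings us to Friday, 20 February 2026, which is the last day of the revision period.
Adding 34 calendar days to 20 February 2026 gives 26 March 2026, which is the date termination becomes effective.

26 March 2026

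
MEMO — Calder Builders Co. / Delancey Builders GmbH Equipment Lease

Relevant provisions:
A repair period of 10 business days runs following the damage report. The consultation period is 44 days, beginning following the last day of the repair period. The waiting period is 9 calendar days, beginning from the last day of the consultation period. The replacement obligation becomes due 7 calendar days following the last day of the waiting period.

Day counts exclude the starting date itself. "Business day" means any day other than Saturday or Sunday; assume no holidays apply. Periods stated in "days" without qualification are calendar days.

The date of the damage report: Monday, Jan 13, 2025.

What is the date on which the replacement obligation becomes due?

The last day of the repair period: 10 business days after Monday, Jan 13, 2025, skipping weekends — Jan 14, Jan 15, Jan 16, Jan 17, Jan 20, Jan 21, Jan 22, Jan 23, Jan 24, Jan 27 — lands on Monday, Jan 27, 2025.
The last day of the consultation period: 44 calendar days after Jan 27, 2025 is Mar 12, 2025.
Adding 9 calendar days to Mar 12, 2025 gives Mar 21, 2025, which is the last day of the waiting period.
Adding 7 calendar days to Mar 21, 2025 gives Mar 28, 2025, which is the date on which the replacement obligation becomes due.

Mar 28, 2025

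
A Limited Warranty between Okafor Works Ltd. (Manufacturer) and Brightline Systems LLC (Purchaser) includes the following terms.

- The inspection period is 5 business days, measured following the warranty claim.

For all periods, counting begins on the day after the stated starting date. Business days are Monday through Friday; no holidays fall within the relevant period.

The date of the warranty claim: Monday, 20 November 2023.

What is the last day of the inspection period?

The last day of the inspection period: counting 5 business days from Monday, 20 November 2023 (Nov 21, Nov 22, Nov 23, Nov 24, Nov 27, skipping weekends) reaches Monday, 27 November 2023.

27 November 2023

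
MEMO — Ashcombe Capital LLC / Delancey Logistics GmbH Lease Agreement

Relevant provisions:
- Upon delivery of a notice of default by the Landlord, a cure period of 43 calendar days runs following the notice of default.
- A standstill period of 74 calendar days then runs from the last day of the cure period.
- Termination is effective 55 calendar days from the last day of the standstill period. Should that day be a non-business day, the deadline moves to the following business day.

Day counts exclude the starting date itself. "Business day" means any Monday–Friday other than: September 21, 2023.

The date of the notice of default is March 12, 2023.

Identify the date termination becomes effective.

The last day of the cure period: March 12, 2023 + 43 days = April 24, 2023.
Adding 74 calendar days to April 24, 2023 gives July 7, 2023, which is the last day of the standstill period.
Adding 55 calendar days to July 7, 2023 gives August 31, 2023, which is the date termination becomes effective. August 31, 2023 is a Thursday and is not a listed holiday, so no roll-forward applies.

August 31, 2023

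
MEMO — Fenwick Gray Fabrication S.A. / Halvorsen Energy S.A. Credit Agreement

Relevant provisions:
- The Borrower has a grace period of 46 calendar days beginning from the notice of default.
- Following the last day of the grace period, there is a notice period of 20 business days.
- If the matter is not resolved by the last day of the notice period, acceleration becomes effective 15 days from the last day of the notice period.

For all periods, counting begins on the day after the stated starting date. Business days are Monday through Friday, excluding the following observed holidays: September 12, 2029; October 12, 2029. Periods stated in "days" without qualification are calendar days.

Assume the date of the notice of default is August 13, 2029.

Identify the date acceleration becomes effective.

November 13, 2029

The last day of the grace period: August 13, 2029 + 46 days = September 28, 2029.
From Friday, September 28, 2029, 20 business days (Oct 1, Oct 2, Oct 3, Oct 4, …, Oct 25, Oct 26, Oct 29, skipping weekends and the listed holiday on Oct 12) brings us to Monday, October 29, 2029, which is the last day of the notice period.
Adding 15 calendar days to October 29, 2029 gives November 13, 2029, which is the date acceleration becomes effective.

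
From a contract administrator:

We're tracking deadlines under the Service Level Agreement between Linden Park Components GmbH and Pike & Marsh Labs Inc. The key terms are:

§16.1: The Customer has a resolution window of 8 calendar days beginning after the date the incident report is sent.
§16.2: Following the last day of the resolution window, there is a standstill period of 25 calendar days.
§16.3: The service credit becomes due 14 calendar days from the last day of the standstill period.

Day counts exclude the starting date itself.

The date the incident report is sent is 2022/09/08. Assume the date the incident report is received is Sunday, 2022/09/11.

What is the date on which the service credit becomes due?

2022/10/25

The last day of the resolution window: 2022/09/08 + 8 days = 2022/09/16.
Adding 25 calendar days to 2022/09/16 gives 2022/10/11, which is the last day of the standstill period.
The date on which the service credit becomes due: 14 calendar days after 2022/10/11 is 2022/10/25.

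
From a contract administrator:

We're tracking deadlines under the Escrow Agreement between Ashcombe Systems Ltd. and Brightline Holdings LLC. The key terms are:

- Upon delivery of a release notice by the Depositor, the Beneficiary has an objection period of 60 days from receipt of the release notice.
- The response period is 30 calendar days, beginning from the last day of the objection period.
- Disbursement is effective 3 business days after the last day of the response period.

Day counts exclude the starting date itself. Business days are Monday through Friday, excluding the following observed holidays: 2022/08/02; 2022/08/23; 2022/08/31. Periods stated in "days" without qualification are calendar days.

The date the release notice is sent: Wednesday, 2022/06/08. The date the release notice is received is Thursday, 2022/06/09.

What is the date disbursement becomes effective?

2022/09/12

Adding 60 calendar days to 2022/06/09 gives 2022/08/08, which is the last day of the objection period.
The last day of the response period: 30 calendar days after 2022/08/08 is 2022/09/07.
From Wednesday, 2022/09/07, 3 business days (Sep 8, Sep 9, Sep 12, skipping weekends) brings us to Monday, 2022/09/12, which is the date disbursement becomes effective.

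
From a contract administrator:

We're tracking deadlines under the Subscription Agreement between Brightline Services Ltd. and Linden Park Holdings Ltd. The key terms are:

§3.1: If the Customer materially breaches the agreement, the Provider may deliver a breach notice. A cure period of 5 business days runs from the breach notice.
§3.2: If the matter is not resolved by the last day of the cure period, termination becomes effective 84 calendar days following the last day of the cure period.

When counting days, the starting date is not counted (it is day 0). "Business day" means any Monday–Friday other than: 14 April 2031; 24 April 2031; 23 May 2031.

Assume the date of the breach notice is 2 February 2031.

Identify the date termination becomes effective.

The last day of the cure period: 5 business days after Sunday, 2 February 2031, skipping weekends — Feb 3, Feb 4, Feb 5, Feb 6, Feb 7 — lands on Friday, 7 February 2031.
The date termination becomes effective: 84 calendar days after 7 February 2031 is 2 May 2031.

2 May 2031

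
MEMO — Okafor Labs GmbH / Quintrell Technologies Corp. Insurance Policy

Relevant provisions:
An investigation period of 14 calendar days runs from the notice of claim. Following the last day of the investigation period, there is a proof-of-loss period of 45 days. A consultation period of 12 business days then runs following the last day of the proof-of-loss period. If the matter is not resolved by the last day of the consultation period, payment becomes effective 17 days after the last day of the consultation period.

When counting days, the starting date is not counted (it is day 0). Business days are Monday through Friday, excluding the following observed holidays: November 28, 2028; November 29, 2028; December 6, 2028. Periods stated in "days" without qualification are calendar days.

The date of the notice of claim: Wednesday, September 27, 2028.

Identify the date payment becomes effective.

January 1, 2029

The last day of the investigation period: 14 calendar days after September 27, 2028 is October 11, 2028.
The last day of the proof-of-loss period: October 11, 2028 + 45 days = November 25, 2028.
From Saturday, November 25, 2028, 12 business days (Nov 27, Nov 30, Dec 1, Dec 4, …, Dec 13, Dec 14, Dec 15, skipping weekends and the listed holidays on Nov 28, Nov 29, Dec 6) brings us to Friday, December 15, 2028, which is the last day of the consultation period.
Adding 17 calendar days to December 15, 2028 gives January 1, 2029, which is the date payment becomes effective.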